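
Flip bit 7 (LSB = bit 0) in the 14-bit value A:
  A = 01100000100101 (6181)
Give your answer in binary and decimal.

Mask = 1 << 7 = 00000010000000
Bit 7 of A is 0; XOR with the mask flips it to 1.
  01100000100101
^ 00000010000000
----------------
  01100010100101

Answer: 01100010100101 (6309)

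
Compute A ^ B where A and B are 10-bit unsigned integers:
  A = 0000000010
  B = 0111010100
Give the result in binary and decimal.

Apply ^ to each column (1 where bits differ):
  0000000010
^ 0111010100
------------
  0111010110

Answer: 0111010110 (470)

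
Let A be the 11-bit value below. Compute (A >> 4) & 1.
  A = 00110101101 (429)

Bit 4 is the 5th from the right.
  00110101101
        ^
That bit is 0.

Answer: 0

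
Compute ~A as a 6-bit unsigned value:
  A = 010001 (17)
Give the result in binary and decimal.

Flip each bit (0->1, 1->0):
  010001
  101110

Answer: 101110 (46)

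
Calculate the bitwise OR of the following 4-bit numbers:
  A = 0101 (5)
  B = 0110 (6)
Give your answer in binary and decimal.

Apply | to each column (1 where either bit is 1):
  0101
| 0110
------
  0111

Answer: 0111 (7)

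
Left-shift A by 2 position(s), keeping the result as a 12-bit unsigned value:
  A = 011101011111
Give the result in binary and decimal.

Shift left by 2: drop the top 2 bit(s), append 2 zero(s) on the right.
  011101011111  ->  discard [01], keep [1101011111], append 00
= 110101111100

Answer: 110101111100 (3452)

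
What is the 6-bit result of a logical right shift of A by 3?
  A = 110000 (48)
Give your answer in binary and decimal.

Logical shift right by 3: drop the bottom 3 bit(s), prepend 3 zero(s) on the left.
  110000  ->  keep [110], discard [000], prepend 000
= 000110

Answer: 000110 (6)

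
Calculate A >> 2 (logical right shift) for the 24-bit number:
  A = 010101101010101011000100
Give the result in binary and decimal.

Logical shift right by 2: drop the bottom 2 bit(s), prepend 2 zero(s) on the left.
  010101101010101011000100  ->  keep [0101011010101010110001], discard [00], prepend 00
= 000101011010101010110001

Answer: 000101011010101010110001 (1419953)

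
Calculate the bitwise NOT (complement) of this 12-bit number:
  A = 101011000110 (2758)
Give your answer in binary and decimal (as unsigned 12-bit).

Flip each bit (0->1, 1->0):
  101011000110
  010100111001

Answer: 010100111001 (1337)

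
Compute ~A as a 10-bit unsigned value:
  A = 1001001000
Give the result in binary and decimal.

Flip each bit (0->1, 1->0):
  1001001000
  0110110111

Answer: 0110110111 (439)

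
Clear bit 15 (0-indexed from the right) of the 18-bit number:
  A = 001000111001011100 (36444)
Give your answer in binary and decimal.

Mask = ~(1 << 15) = 110111111111111111
Bit 15 of A is 1, so AND-ing with the mask clears it to 0.
  001000111001011100
& 110111111111111111
--------------------
  000000111001011100

Answer: 000000111001011100 (3676)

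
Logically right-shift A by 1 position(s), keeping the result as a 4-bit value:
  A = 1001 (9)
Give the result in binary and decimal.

Logical shift right by 1: drop the bottom 1 bit(s), prepend 1 zero(s) on the left.
  1001  ->  keep [100], discard [1], prepend 0
= 0100

Answer: 0100 (4)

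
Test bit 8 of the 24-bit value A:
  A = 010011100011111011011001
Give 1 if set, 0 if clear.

Bit 8 is the 9th from the right.
  010011100011111011011001
                 ^
That bit is 0.

Answer: 0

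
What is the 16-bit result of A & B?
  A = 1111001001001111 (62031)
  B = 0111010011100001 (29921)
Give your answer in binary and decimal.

Apply & to each column (1 only where both bits are 1):
  1111001001001111
& 0111010011100001
------------------
  0111000001000001

Answer: 0111000001000001 (28737)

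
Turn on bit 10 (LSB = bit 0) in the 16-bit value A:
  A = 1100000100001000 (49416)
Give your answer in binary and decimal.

Mask = 1 << 10 = 0000010000000000
Bit 10 of A is 0, so OR-ing with the mask flips it to 1.
  1100000100001000
| 0000010000000000
------------------
  1100010100001000

Answer: 1100010100001000 (50440)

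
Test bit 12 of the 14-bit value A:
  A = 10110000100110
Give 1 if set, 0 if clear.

Bit 12 is the 13th from the right.
  10110000100110
   ^
That bit is 0.

Answer: 0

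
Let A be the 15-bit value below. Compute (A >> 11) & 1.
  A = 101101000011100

Bit 11 is the 12th from the right.
  101101000011100
     ^
That bit is 1.

Answer: 1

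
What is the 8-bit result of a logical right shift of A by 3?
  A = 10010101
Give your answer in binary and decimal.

Logical shift right by 3: drop the bottom 3 bit(s), prepend 3 zero(s) on the left.
  10010101  ->  keep [10010], discard [101], prepend 000
= 00010010

Answer: 00010010 (18)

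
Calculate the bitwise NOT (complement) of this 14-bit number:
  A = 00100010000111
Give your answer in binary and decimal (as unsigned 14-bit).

Flip each bit (0->1, 1->0):
  00100010000111
  11011101111000

Answer: 11011101111000 (14200)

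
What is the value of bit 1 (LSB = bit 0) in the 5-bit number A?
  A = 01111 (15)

Bit 1 is the 2nd from the right.
  01111
     ^
That bit is 1.

Answer: 1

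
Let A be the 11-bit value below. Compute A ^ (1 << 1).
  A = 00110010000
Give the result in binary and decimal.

Mask = 1 << 1 = 00000000010
Bit 1 of A is 0; XOR with the mask flips it to 1.
  00110010000
^ 00000000010
-------------
  00110010010

Answer: 00110010010 (402)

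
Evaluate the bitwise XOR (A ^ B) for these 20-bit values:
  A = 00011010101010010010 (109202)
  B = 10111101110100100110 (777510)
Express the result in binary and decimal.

Apply ^ to each column (1 where bits differ):
  00011010101010010010
^ 10111101110100100110
----------------------
  10100111011110110100

Answer: 10100111011110110100 (686004)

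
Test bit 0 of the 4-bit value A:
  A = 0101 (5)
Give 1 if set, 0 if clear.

Bit 0 is the 1st from the right.
  0101
     ^
That bit is 1.

Answer: 1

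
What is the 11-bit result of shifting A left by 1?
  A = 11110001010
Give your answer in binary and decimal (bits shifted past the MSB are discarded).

Shift left by 1: drop the top 1 bit(s), append 1 zero(s) on the right.
  11110001010  ->  discard [1], keep [1110001010], append 0
= 11100010100

Answer: 11100010100 (1812)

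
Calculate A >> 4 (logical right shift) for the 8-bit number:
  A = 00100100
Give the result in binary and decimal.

Logical shift right by 4: drop the bottom 4 bit(s), prepend 4 zero(s) on the left.
  00100100  ->  keep [0010], discard [0100], prepend 0000
= 00000010

Answer: 00000010 (2)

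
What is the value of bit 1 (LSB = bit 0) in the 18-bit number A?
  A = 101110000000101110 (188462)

Bit 1 is the 2nd from the right.
  101110000000101110
                  ^
That bit is 1.

Answer: 1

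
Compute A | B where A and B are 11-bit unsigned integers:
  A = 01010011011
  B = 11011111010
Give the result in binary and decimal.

Apply | to each column (1 where either bit is 1):
  01010011011
| 11011111010
-------------
  11011111011

Answer: 11011111011 (1787)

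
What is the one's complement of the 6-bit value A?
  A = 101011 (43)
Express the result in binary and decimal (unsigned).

Flip each bit (0->1, 1->0):
  101011
  010100

Answer: 010100 (20)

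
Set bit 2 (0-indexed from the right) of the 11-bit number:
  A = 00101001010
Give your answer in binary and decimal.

Mask = 1 << 2 = 00000000100
Bit 2 of A is 0, so OR-ing with the mask flips it to 1.
  00101001010
| 00000000100
-------------
  00101001110

Answer: 00101001110 (334)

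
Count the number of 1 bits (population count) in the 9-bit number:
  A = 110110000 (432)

110110000
1-bits at positions (from bit 0 = LSB): 4, 5, 7, 8
Count = 4

Answer: 4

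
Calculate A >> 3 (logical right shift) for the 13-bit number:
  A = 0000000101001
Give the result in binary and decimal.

Logical shift right by 3: drop the bottom 3 bit(s), prepend 3 zero(s) on the left.
  0000000101001  ->  keep [0000000101], discard [001], prepend 000
= 0000000000101

Answer: 0000000000101 (5)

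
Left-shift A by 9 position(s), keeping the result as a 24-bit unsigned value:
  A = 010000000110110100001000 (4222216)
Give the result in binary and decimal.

Shift left by 9: drop the top 9 bit(s), append 9 zero(s) on the right.
  010000000110110100001000  ->  discard [010000000], keep [110110100001000], append 000000000
= 110110100001000000000000

Answer: 110110100001000000000000 (14290944)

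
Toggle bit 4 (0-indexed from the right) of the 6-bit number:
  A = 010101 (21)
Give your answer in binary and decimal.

Mask = 1 << 4 = 010000
Bit 4 of A is 1; XOR with the mask flips it to 0.
  010101
^ 010000
--------
  000101

Answer: 000101 (5)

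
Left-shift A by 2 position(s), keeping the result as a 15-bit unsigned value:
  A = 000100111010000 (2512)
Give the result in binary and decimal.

Shift left by 2: drop the top 2 bit(s), append 2 zero(s) on the right.
  000100111010000  ->  discard [00], keep [0100111010000], append 00
= 010011101000000

Answer: 010011101000000 (10048)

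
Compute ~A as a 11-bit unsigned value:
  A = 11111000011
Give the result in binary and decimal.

Flip each bit (0->1, 1->0):
  11111000011
  00000111100

Answer: 00000111100 (60)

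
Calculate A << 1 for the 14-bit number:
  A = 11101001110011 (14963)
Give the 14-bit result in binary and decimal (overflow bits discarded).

Shift left by 1: drop the top 1 bit(s), append 1 zero(s) on the right.
  11101001110011  ->  discard [1], keep [1101001110011], append 0
= 11010011100110

Answer: 11010011100110 (13542)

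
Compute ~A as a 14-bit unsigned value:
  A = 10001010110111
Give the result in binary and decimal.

Flip each bit (0->1, 1->0):
  10001010110111
  01110101001000

Answer: 01110101001000 (7496)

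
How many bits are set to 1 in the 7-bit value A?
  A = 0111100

0111100
1-bits at positions (from bit 0 = LSB): 2, 3, 4, 5
Count = 4

Answer: 4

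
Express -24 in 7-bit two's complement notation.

1. Binary of +24:  0011000
2. Invert bits:     1100111
3. Add 1:           1101000

Answer: 1101000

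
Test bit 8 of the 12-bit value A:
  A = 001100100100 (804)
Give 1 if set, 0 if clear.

Bit 8 is the 9th from the right.
  001100100100
     ^
That bit is 1.

Answer: 1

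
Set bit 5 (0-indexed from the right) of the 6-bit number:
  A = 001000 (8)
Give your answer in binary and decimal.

Mask = 1 << 5 = 100000
Bit 5 of A is 0, so OR-ing with the mask flips it to 1.
  001000
| 100000
--------
  101000

Answer: 101000 (40)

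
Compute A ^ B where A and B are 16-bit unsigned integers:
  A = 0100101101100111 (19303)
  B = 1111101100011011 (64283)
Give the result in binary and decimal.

Apply ^ to each column (1 where bits differ):
  0100101101100111
^ 1111101100011011
------------------
  1011000001111100

Answer: 1011000001111100 (45180)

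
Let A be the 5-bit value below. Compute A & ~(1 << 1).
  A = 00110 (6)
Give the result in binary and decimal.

Mask = ~(1 << 1) = 11101
Bit 1 of A is 1, so AND-ing with the mask clears it to 0.
  00110
& 11101
-------
  00100

Answer: 00100 (4)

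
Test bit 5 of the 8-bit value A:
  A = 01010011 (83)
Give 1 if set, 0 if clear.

Bit 5 is the 6th from the right.
  01010011
    ^
That bit is 0.

Answer: 0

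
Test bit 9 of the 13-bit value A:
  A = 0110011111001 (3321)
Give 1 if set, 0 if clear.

Bit 9 is the 10th from the right.
  0110011111001
     ^
That bit is 0.

Answer: 0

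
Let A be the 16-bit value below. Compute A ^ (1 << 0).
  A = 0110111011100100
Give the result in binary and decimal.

Mask = 1 << 0 = 0000000000000001
Bit 0 of A is 0; XOR with the mask flips it to 1.
  0110111011100100
^ 0000000000000001
------------------
  0110111011100101

Answer: 0110111011100101 (28389)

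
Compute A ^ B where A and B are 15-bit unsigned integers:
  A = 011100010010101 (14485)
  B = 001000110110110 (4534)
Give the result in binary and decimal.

Apply ^ to each column (1 where bits differ):
  011100010010101
^ 001000110110110
-----------------
  010100100100011

Answer: 010100100100011 (10531)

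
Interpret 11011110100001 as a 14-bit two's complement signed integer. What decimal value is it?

MSB is 1, so the value is negative. Find the magnitude:
1. Invert bits:  00100001011110
2. Add 1:        00100001011111  = 2143
3. Apply sign:   -2143

Answer: -2143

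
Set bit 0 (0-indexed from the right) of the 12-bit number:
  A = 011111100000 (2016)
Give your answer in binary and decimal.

Mask = 1 << 0 = 000000000001
Bit 0 of A is 0, so OR-ing with the mask flips it to 1.
  011111100000
| 000000000001
--------------
  011111100001

Answer: 011111100001 (2017)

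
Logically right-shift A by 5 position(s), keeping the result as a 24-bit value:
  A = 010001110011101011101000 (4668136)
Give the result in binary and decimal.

Logical shift right by 5: drop the bottom 5 bit(s), prepend 5 zero(s) on the left.
  010001110011101011101000  ->  keep [0100011100111010111], discard [01000], prepend 00000
= 000000100011100111010111

Answer: 000000100011100111010111 (145879)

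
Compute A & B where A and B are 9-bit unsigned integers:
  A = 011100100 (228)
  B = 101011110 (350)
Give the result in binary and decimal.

Apply & to each column (1 only where both bits are 1):
  011100100
& 101011110
-----------
  001000100

Answer: 001000100 (68)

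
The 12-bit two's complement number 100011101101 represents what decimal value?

MSB is 1, so the value is negative. Find the magnitude:
1. Invert bits:  011100010010
2. Add 1:        011100010011  = 1811
3. Apply sign:   -1811

Answer: -1811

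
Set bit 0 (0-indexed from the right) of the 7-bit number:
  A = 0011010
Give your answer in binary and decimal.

Mask = 1 << 0 = 0000001
Bit 0 of A is 0, so OR-ing with the mask flips it to 1.
  0011010
| 0000001
---------
  0011011

Answer: 0011011 (27)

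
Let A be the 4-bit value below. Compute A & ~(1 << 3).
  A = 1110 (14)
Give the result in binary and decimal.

Mask = ~(1 << 3) = 0111
Bit 3 of A is 1, so AND-ing with the mask clears it to 0.
  1110
& 0111
------
  0110

Answer: 0110 (6)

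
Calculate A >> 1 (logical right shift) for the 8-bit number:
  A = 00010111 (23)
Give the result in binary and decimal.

Logical shift right by 1: drop the bottom 1 bit(s), prepend 1 zero(s) on the left.
  00010111  ->  keep [0001011], discard [1], prepend 0
= 00001011

Answer: 00001011 (11)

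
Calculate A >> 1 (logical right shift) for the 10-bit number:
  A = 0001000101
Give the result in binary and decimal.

Logical shift right by 1: drop the bottom 1 bit(s), prepend 1 zero(s) on the left.
  0001000101  ->  keep [000100010], discard [1], prepend 0
= 0000100010

Answer: 0000100010 (34)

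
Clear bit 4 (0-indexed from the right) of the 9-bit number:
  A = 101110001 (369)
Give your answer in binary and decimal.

Mask = ~(1 << 4) = 111101111
Bit 4 of A is 1, so AND-ing with the mask clears it to 0.
  101110001
& 111101111
-----------
  101100001

Answer: 101100001 (353)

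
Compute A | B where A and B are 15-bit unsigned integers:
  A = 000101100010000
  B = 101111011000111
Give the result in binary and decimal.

Apply | to each column (1 where either bit is 1):
  000101100010000
| 101111011000111
-----------------
  101111111010111

Answer: 101111111010111 (24535)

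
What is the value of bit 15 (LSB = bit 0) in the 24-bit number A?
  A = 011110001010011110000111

Bit 15 is the 16th from the right.
  011110001010011110000111
          ^
That bit is 1.

Answer: 1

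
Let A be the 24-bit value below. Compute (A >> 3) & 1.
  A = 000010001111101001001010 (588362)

Bit 3 is the 4th from the right.
  000010001111101001001010
                      ^
That bit is 1.

Answer: 1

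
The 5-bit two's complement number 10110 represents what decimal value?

MSB is 1, so the value is negative. Find the magnitude:
1. Invert bits:  01001
2. Add 1:        01010  = 10
3. Apply sign:   -10

Answer: -10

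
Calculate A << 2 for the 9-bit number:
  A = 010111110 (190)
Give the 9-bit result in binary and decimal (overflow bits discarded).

Shift left by 2: drop the top 2 bit(s), append 2 zero(s) on the right.
  010111110  ->  discard [01], keep [0111110], append 00
= 011111000

Answer: 011111000 (248)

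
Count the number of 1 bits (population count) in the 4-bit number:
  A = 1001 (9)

1001
1-bits at positions (from bit 0 = LSB): 0, 3
Count = 2

Answer: 2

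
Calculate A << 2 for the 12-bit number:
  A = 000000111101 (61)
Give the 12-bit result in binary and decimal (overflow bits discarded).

Shift left by 2: drop the top 2 bit(s), append 2 zero(s) on the right.
  000000111101  ->  discard [00], keep [0000111101], append 00
= 000011110100

Answer: 000011110100 (244)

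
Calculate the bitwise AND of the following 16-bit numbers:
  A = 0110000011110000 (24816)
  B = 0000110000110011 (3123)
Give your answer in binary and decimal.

Apply & to each column (1 only where both bits are 1):
  0110000011110000
& 0000110000110011
------------------
  0000000000110000

Answer: 0000000000110000 (48)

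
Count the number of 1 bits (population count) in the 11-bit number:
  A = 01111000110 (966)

01111000110
1-bits at positions (from bit 0 = LSB): 1, 2, 6, 7, 8, 9
Count = 6

Answer: 6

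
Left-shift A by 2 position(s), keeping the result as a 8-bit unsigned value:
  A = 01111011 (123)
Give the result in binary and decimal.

Shift left by 2: drop the top 2 bit(s), append 2 zero(s) on the right.
  01111011  ->  discard [01], keep [111011], append 00
= 11101100

Answer: 11101100 (236)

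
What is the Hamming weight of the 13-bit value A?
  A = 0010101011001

0010101011001
1-bits at positions (from bit 0 = LSB): 0, 3, 4, 6, 8, 10
Count = 6

Answer: 6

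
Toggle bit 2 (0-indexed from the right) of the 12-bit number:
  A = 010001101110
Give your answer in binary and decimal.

Mask = 1 << 2 = 000000000100
Bit 2 of A is 1; XOR with the mask flips it to 0.
  010001101110
^ 000000000100
--------------
  010001101010

Answer: 010001101010 (1130)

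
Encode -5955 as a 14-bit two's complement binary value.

1. Binary of +5955:  01011101000011
2. Invert bits:     10100010111100
3. Add 1:           10100010111101

Answer: 10100010111101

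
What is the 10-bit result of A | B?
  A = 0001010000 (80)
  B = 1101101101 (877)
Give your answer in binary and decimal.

Apply | to each column (1 where either bit is 1):
  0001010000
| 1101101101
------------
  1101111101

Answer: 1101111101 (893)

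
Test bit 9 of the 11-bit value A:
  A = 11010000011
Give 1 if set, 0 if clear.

Bit 9 is the 10th from the right.
  11010000011
   ^
That bit is 1.

Answer: 1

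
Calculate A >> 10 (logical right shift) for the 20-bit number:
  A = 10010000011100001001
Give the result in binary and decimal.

Logical shift right by 10: drop the bottom 10 bit(s), prepend 10 zero(s) on the left.
  10010000011100001001  ->  keep [1001000001], discard [1100001001], prepend 0000000000
= 00000000001001000001

Answer: 00000000001001000001 (577)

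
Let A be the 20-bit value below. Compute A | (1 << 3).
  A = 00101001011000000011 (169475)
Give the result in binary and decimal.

Mask = 1 << 3 = 00000000000000001000
Bit 3 of A is 0, so OR-ing with the mask flips it to 1.
  00101001011000000011
| 00000000000000001000
----------------------
  00101001011000001011

Answer: 00101001011000001011 (169483)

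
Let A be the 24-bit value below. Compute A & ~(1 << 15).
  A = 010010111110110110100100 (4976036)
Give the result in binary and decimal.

Mask = ~(1 << 15) = 111111110111111111111111
Bit 15 of A is 1, so AND-ing with the mask clears it to 0.
  010010111110110110100100
& 111111110111111111111111
--------------------------
  010010110110110110100100

Answer: 010010110110110110100100 (4943268)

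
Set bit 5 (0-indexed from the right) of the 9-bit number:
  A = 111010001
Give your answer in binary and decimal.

Mask = 1 << 5 = 000100000
Bit 5 of A is 0, so OR-ing with the mask flips it to 1.
  111010001
| 000100000
-----------
  111110001

Answer: 111110001 (497)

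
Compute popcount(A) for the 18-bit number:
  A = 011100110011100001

011100110011100001
1-bits at positions (from bit 0 = LSB): 0, 5, 6, 7, 10, 11, 14, 15, 16
Count = 9

Answer: 9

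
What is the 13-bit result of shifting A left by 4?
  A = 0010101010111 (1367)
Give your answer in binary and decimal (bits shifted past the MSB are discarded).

Shift left by 4: drop the top 4 bit(s), append 4 zero(s) on the right.
  0010101010111  ->  discard [0010], keep [101010111], append 0000
= 1010101110000

Answer: 1010101110000 (5488)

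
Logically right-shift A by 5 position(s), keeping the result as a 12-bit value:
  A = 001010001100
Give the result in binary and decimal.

Logical shift right by 5: drop the bottom 5 bit(s), prepend 5 zero(s) on the left.
  001010001100  ->  keep [0010100], discard [01100], prepend 00000
= 000000010100

Answer: 000000010100 (20)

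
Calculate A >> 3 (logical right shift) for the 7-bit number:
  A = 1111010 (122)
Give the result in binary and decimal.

Logical shift right by 3: drop the bottom 3 bit(s), prepend 3 zero(s) on the left.
  1111010  ->  keep [1111], discard [010], prepend 000
= 0001111

Answer: 0001111 (15)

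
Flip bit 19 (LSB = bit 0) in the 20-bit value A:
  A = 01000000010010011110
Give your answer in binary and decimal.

Mask = 1 << 19 = 10000000000000000000
Bit 19 of A is 0; XOR with the mask flips it to 1.
  01000000010010011110
^ 10000000000000000000
----------------------
  11000000010010011110

Answer: 11000000010010011110 (787614)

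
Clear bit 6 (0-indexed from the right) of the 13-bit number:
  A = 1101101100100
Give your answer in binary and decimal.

Mask = ~(1 << 6) = 1111110111111
Bit 6 of A is 1, so AND-ing with the mask clears it to 0.
  1101101100100
& 1111110111111
---------------
  1101100100100

Answer: 1101100100100 (6948)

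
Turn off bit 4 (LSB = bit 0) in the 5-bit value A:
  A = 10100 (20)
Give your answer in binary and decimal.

Mask = ~(1 << 4) = 01111
Bit 4 of A is 1, so AND-ing with the mask clears it to 0.
  10100
& 01111
-------
  00100

Answer: 00100 (4)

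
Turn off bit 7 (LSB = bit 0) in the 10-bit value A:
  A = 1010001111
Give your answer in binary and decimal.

Mask = ~(1 << 7) = 1101111111
Bit 7 of A is 1, so AND-ing with the mask clears it to 0.
  1010001111
& 1101111111
------------
  1000001111

Answer: 1000001111 (527)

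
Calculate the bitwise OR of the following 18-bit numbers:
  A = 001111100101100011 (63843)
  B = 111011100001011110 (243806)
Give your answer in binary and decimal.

Apply | to each column (1 where either bit is 1):
  001111100101100011
| 111011100001011110
--------------------
  111111100101111111

Answer: 111111100101111111 (260479)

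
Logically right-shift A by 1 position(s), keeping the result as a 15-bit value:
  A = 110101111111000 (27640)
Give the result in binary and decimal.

Logical shift right by 1: drop the bottom 1 bit(s), prepend 1 zero(s) on the left.
  110101111111000  ->  keep [11010111111100], discard [0], prepend 0
= 011010111111100

Answer: 011010111111100 (13820)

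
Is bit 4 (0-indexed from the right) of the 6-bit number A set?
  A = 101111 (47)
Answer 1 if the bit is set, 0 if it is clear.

Bit 4 is the 5th from the right.
  101111
   ^
That bit is 0.

Answer: 0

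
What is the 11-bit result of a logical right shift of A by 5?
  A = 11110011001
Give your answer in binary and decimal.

Logical shift right by 5: drop the bottom 5 bit(s), prepend 5 zero(s) on the left.
  11110011001  ->  keep [111100], discard [11001], prepend 00000
= 00000111100

Answer: 00000111100 (60)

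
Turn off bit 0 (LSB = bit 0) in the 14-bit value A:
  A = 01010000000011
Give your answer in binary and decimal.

Mask = ~(1 << 0) = 11111111111110
Bit 0 of A is 1, so AND-ing with the mask clears it to 0.
  01010000000011
& 11111111111110
----------------
  01010000000010

Answer: 01010000000010 (5122)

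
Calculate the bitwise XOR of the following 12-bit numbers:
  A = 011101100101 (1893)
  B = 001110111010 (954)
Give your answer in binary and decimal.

Apply ^ to each column (1 where bits differ):
  011101100101
^ 001110111010
--------------
  010011011111

Answer: 010011011111 (1247)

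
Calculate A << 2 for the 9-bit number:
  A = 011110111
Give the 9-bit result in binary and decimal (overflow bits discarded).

Shift left by 2: drop the top 2 bit(s), append 2 zero(s) on the right.
  011110111  ->  discard [01], keep [1110111], append 00
= 111011100

Answer: 111011100 (476)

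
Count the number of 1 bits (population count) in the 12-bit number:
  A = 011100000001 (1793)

011100000001
1-bits at positions (from bit 0 = LSB): 0, 8, 9, 10
Count = 4

Answer: 4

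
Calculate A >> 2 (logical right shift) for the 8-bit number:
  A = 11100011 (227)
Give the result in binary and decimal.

Logical shift right by 2: drop the bottom 2 bit(s), prepend 2 zero(s) on the left.
  11100011  ->  keep [111000], discard [11], prepend 00
= 00111000

Answer: 00111000 (56)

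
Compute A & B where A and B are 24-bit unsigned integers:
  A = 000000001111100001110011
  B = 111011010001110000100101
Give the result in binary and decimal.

Apply & to each column (1 only where both bits are 1):
  000000001111100001110011
& 111011010001110000100101
--------------------------
  000000000001100000100001

Answer: 000000000001100000100001 (6177)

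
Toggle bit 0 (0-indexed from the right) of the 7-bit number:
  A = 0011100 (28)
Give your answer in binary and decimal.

Mask = 1 << 0 = 0000001
Bit 0 of A is 0; XOR with the mask flips it to 1.
  0011100
^ 0000001
---------
  0011101

Answer: 0011101 (29)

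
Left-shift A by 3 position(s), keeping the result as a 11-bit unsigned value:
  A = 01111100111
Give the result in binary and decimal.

Shift left by 3: drop the top 3 bit(s), append 3 zero(s) on the right.
  01111100111  ->  discard [011], keep [11100111], append 000
= 11100111000

Answer: 11100111000 (1848)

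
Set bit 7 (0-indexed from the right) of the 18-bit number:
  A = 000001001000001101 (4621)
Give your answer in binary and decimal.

Mask = 1 << 7 = 000000000010000000
Bit 7 of A is 0, so OR-ing with the mask flips it to 1.
  000001001000001101
| 000000000010000000
--------------------
  000001001010001101

Answer: 000001001010001101 (4749)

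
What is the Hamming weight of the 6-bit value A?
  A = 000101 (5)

000101
1-bits at positions (from bit 0 = LSB): 0, 2
Count = 2

Answer: 2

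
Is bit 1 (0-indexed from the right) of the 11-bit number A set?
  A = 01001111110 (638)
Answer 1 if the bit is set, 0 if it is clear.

Bit 1 is the 2nd from the right.
  01001111110
           ^
That bit is 1.

Answer: 1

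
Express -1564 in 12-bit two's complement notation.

1. Binary of +1564:  011000011100
2. Invert bits:     100111100011
3. Add 1:           100111100100

Answer: 100111100100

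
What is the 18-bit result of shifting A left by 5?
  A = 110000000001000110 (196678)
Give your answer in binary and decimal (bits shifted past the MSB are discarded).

Shift left by 5: drop the top 5 bit(s), append 5 zero(s) on the right.
  110000000001000110  ->  discard [11000], keep [0000001000110], append 00000
= 000000100011000000

Answer: 000000100011000000 (2240)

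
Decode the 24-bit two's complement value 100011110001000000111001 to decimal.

MSB is 1, so the value is negative. Find the magnitude:
1. Invert bits:  011100001110111111000110
2. Add 1:        011100001110111111000111  = 7401415
3. Apply sign:   -7401415

Answer: -7401415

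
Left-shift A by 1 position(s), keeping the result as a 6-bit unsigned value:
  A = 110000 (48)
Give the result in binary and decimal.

Shift left by 1: drop the top 1 bit(s), append 1 zero(s) on the right.
  110000  ->  discard [1], keep [10000], append 0
= 100000

Answer: 100000 (32)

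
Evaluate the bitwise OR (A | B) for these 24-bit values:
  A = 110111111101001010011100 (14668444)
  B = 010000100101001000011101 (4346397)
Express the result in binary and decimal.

Apply | to each column (1 where either bit is 1):
  110111111101001010011100
| 010000100101001000011101
--------------------------
  110111111101001010011101

Answer: 110111111101001010011101 (14668445)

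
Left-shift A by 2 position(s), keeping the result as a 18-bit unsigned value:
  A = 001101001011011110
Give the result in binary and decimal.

Shift left by 2: drop the top 2 bit(s), append 2 zero(s) on the right.
  001101001011011110  ->  discard [00], keep [1101001011011110], append 00
= 110100101101111000

Answer: 110100101101111000 (215928)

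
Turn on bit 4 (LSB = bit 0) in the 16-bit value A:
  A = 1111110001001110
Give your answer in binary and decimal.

Mask = 1 << 4 = 0000000000010000
Bit 4 of A is 0, so OR-ing with the mask flips it to 1.
  1111110001001110
| 0000000000010000
------------------
  1111110001011110

Answer: 1111110001011110 (64606)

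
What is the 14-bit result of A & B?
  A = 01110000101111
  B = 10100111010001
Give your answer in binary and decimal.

Apply & to each column (1 only where both bits are 1):
  01110000101111
& 10100111010001
----------------
  00100000000001

Answer: 00100000000001 (2049)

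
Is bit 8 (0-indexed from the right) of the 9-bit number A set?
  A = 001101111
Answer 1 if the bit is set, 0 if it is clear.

Bit 8 is the 9th from the right.
  001101111
  ^
That bit is 0.

Answer: 0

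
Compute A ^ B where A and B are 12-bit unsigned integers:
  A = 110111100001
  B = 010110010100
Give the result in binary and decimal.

Apply ^ to each column (1 where bits differ):
  110111100001
^ 010110010100
--------------
  100001110101

Answer: 100001110101 (2165)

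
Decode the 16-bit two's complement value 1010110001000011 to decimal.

MSB is 1, so the value is negative. Find the magnitude:
1. Invert bits:  0101001110111100
2. Add 1:        0101001110111101  = 21437
3. Apply sign:   -21437

Answer: -21437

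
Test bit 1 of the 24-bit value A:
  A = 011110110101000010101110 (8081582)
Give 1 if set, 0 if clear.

Bit 1 is the 2nd from the right.
  011110110101000010101110
                        ^
That bit is 1.

Answer: 1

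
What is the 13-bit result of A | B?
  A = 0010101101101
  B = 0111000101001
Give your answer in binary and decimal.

Apply | to each column (1 where either bit is 1):
  0010101101101
| 0111000101001
---------------
  0111101101101

Answer: 0111101101101 (3949)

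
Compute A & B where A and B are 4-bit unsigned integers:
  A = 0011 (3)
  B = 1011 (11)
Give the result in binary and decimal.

Apply & to each column (1 only where both bits are 1):
  0011
& 1011
------
  0011

Answer: 0011 (3)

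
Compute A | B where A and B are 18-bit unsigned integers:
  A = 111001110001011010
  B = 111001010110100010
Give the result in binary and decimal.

Apply | to each column (1 where either bit is 1):
  111001110001011010
| 111001010110100010
--------------------
  111001110111111010

Answer: 111001110111111010 (237050)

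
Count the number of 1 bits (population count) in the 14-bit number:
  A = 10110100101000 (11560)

10110100101000
1-bits at positions (from bit 0 = LSB): 3, 5, 8, 10, 11, 13
Count = 6

Answer: 6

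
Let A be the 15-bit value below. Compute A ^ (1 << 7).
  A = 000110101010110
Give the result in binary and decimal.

Mask = 1 << 7 = 000000010000000
Bit 7 of A is 0; XOR with the mask flips it to 1.
  000110101010110
^ 000000010000000
-----------------
  000110111010110

Answer: 000110111010110 (3542)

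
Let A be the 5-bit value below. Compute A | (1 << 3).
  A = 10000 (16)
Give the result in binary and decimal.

Mask = 1 << 3 = 01000
Bit 3 of A is 0, so OR-ing with the mask flips it to 1.
  10000
| 01000
-------
  11000

Answer: 11000 (24)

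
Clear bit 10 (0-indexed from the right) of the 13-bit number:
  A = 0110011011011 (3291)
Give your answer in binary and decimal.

Mask = ~(1 << 10) = 1101111111111
Bit 10 of A is 1, so AND-ing with the mask clears it to 0.
  0110011011011
& 1101111111111
---------------
  0100011011011

Answer: 0100011011011 (2267)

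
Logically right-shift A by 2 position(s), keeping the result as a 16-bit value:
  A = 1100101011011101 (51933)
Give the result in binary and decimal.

Logical shift right by 2: drop the bottom 2 bit(s), prepend 2 zero(s) on the left.
  1100101011011101  ->  keep [11001010110111], discard [01], prepend 00
= 0011001010110111

Answer: 0011001010110111 (12983)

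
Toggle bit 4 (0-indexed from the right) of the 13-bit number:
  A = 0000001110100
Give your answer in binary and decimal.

Mask = 1 << 4 = 0000000010000
Bit 4 of A is 1; XOR with the mask flips it to 0.
  0000001110100
^ 0000000010000
---------------
  0000001100100

Answer: 0000001100100 (100)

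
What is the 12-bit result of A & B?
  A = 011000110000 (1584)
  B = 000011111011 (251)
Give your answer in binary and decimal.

Apply & to each column (1 only where both bits are 1):
  011000110000
& 000011111011
--------------
  000000110000

Answer: 000000110000 (48)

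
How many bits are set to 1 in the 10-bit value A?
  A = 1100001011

1100001011
1-bits at positions (from bit 0 = LSB): 0, 1, 3, 8, 9
Count = 5

Answer: 5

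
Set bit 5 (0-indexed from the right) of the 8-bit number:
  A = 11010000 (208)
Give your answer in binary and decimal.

Mask = 1 << 5 = 00100000
Bit 5 of A is 0, so OR-ing with the mask flips it to 1.
  11010000
| 00100000
----------
  11110000

Answer: 11110000 (240)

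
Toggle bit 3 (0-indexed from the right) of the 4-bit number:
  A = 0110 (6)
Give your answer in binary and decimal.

Mask = 1 << 3 = 1000
Bit 3 of A is 0; XOR with the mask flips it to 1.
  0110
^ 1000
------
  1110

Answer: 1110 (14)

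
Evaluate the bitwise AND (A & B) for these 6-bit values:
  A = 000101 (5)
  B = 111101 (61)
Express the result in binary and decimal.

Apply & to each column (1 only where both bits are 1):
  000101
& 111101
--------
  000101

Answer: 000101 (5)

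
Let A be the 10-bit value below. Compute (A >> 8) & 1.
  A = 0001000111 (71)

Bit 8 is the 9th from the right.
  0001000111
   ^
That bit is 0.

Answer: 0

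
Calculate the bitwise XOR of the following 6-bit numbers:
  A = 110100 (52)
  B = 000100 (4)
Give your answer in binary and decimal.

Apply ^ to each column (1 where bits differ):
  110100
^ 000100
--------
  110000

Answer: 110000 (48)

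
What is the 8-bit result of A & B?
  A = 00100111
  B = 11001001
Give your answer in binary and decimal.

Apply & to each column (1 only where both bits are 1):
  00100111
& 11001001
----------
  00000001

Answer: 00000001 (1)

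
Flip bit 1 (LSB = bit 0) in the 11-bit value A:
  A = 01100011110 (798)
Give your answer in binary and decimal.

Mask = 1 << 1 = 00000000010
Bit 1 of A is 1; XOR with the mask flips it to 0.
  01100011110
^ 00000000010
-------------
  01100011100

Answer: 01100011100 (796)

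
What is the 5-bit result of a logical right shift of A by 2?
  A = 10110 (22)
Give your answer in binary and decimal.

Logical shift right by 2: drop the bottom 2 bit(s), prepend 2 zero(s) on the left.
  10110  ->  keep [101], discard [10], prepend 00
= 00101

Answer: 00101 (5)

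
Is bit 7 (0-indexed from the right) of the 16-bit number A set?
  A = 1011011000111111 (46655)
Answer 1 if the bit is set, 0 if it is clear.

Bit 7 is the 8th from the right.
  1011011000111111
          ^
That bit is 0.

Answer: 0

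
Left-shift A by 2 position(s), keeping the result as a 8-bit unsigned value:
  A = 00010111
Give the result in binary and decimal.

Shift left by 2: drop the top 2 bit(s), append 2 zero(s) on the right.
  00010111  ->  discard [00], keep [010111], append 00
= 01011100

Answer: 01011100 (92)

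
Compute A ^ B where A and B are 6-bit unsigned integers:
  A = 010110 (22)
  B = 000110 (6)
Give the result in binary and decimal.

Apply ^ to each column (1 where bits differ):
  010110
^ 000110
--------
  010000

Answer: 010000 (16)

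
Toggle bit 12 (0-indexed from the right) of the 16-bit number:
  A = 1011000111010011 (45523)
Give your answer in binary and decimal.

Mask = 1 << 12 = 0001000000000000
Bit 12 of A is 1; XOR with the mask flips it to 0.
  1011000111010011
^ 0001000000000000
------------------
  1010000111010011

Answer: 1010000111010011 (41427)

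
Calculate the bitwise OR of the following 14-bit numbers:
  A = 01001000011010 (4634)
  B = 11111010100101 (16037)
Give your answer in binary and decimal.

Apply | to each column (1 where either bit is 1):
  01001000011010
| 11111010100101
----------------
  11111010111111

Answer: 11111010111111 (16063)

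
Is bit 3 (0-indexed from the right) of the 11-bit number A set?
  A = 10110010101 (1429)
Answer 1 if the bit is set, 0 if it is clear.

Bit 3 is the 4th from the right.
  10110010101
         ^
That bit is 0.

Answer: 0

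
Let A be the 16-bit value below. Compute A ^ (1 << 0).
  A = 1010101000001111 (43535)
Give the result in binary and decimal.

Mask = 1 << 0 = 0000000000000001
Bit 0 of A is 1; XOR with the mask flips it to 0.
  1010101000001111
^ 0000000000000001
------------------
  1010101000001110

Answer: 1010101000001110 (43534)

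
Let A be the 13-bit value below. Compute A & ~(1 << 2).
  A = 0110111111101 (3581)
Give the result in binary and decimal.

Mask = ~(1 << 2) = 1111111111011
Bit 2 of A is 1, so AND-ing with the mask clears it to 0.
  0110111111101
& 1111111111011
---------------
  0110111111001

Answer: 0110111111001 (3577)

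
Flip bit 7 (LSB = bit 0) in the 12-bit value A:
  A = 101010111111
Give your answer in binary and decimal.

Mask = 1 << 7 = 000010000000
Bit 7 of A is 1; XOR with the mask flips it to 0.
  101010111111
^ 000010000000
--------------
  101000111111

Answer: 101000111111 (2623)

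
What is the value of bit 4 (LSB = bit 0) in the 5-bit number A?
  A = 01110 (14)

Bit 4 is the 5th from the right.
  01110
  ^
That bit is 0.

Answer: 0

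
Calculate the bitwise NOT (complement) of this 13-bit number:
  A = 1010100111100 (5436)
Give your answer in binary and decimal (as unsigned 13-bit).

Flip each bit (0->1, 1->0):
  1010100111100
  0101011000011

Answer: 0101011000011 (2755)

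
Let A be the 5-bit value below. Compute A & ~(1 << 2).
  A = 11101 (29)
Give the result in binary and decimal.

Mask = ~(1 << 2) = 11011
Bit 2 of A is 1, so AND-ing with the mask clears it to 0.
  11101
& 11011
-------
  11001

Answer: 11001 (25)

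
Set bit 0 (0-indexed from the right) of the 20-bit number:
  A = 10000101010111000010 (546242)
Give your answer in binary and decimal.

Mask = 1 << 0 = 00000000000000000001
Bit 0 of A is 0, so OR-ing with the mask flips it to 1.
  10000101010111000010
| 00000000000000000001
----------------------
  10000101010111000011

Answer: 10000101010111000011 (546243)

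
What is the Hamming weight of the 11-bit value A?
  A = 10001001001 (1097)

10001001001
1-bits at positions (from bit 0 = LSB): 0, 3, 6, 10
Count = 4

Answer: 4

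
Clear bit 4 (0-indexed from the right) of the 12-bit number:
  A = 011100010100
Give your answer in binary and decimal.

Mask = ~(1 << 4) = 111111101111
Bit 4 of A is 1, so AND-ing with the mask clears it to 0.
  011100010100
& 111111101111
--------------
  011100000100

Answer: 011100000100 (1796)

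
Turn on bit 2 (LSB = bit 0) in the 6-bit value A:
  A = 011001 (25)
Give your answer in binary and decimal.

Mask = 1 << 2 = 000100
Bit 2 of A is 0, so OR-ing with the mask flips it to 1.
  011001
| 000100
--------
  011101

Answer: 011101 (29)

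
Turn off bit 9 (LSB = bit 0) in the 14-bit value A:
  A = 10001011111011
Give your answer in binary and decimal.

Mask = ~(1 << 9) = 11110111111111
Bit 9 of A is 1, so AND-ing with the mask clears it to 0.
  10001011111011
& 11110111111111
----------------
  10000011111011

Answer: 10000011111011 (8443)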